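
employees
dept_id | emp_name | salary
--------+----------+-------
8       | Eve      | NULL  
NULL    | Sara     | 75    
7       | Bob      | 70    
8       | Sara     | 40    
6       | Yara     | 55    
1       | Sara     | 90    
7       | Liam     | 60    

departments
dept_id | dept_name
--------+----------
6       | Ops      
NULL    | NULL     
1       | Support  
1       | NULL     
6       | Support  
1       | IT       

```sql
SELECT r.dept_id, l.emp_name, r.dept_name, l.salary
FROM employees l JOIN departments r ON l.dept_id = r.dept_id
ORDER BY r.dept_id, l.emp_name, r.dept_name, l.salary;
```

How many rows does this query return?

5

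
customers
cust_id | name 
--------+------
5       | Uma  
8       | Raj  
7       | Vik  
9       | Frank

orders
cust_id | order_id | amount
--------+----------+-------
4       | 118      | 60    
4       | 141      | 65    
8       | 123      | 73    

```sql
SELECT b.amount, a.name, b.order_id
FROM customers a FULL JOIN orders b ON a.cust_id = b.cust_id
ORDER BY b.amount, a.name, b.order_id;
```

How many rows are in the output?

6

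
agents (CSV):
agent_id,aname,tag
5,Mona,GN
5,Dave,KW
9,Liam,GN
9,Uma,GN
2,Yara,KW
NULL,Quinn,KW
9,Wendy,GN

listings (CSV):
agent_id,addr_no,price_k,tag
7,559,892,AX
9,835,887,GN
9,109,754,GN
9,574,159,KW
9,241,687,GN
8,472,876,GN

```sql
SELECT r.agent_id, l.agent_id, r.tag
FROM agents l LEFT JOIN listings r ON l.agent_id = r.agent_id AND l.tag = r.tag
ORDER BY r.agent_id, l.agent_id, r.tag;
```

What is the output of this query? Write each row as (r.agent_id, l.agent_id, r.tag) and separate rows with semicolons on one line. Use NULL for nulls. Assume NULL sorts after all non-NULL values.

(9, 9, GN); (9, 9, GN); (9, 9, GN); (9, 9, GN); (9, 9, GN); (9, 9, GN); (9, 9, GN); (9, 9, GN); (9, 9, GN); (NULL, 2, NULL); (NULL, 5, NULL); (NULL, 5, NULL); (NULL, NULL, NULL)

LEFT JOIN keeps every row from `agents`; unmatched rows get NULL for `listings`'s columns.
Matching on l.agent_id = r.agent_id AND l.tag = r.tag. A NULL in a compared column never satisfies the condition.
- l[0] agent_id=5, tag=GN → no match; kept with NULLs on the r side.
- l[1] agent_id=5, tag=KW → no match; kept with NULLs on the r side.
- l[2] agent_id=9, tag=GN → 3 match(es) in r → 3 row(s).
- l[3] agent_id=9, tag=GN → 3 match(es) in r → 3 row(s).
- l[4] agent_id=2, tag=KW → no match; kept with NULLs on the r side.
- l[5] agent_id=NULL, tag=KW → no match; kept with NULLs on the r side.
- l[6] agent_id=9, tag=GN → 3 match(es) in r → 3 row(s).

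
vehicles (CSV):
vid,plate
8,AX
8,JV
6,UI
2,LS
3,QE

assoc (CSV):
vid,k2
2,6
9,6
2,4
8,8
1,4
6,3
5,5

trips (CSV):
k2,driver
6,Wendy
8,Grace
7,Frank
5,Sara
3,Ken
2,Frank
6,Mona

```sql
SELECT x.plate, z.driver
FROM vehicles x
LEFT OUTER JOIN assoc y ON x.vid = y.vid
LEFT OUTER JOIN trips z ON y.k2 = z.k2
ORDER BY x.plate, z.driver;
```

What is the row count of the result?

Joins associate left-to-right: vehicles LEFT JOIN assoc on vid gives 6 intermediate row(s).
Then LEFT JOIN `trips z` on k2: each of those 6 rows is kept; rows whose y.k2 has no match in z get NULL for z's columns.
Result: 7 row(s).

7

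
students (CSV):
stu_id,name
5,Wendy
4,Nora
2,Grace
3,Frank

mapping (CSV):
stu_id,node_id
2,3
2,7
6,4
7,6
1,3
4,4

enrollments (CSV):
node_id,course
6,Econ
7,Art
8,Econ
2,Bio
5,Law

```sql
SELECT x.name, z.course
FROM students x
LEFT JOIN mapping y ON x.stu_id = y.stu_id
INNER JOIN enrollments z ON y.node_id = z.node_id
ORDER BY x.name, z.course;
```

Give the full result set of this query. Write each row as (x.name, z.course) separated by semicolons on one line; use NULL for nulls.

(Grace, Art)

Step 1 — x LEFT JOIN y on stu_id → 5 row(s).
Then INNER JOIN `enrollments z` on node_id: keep only rows whose y.node_id appears in z.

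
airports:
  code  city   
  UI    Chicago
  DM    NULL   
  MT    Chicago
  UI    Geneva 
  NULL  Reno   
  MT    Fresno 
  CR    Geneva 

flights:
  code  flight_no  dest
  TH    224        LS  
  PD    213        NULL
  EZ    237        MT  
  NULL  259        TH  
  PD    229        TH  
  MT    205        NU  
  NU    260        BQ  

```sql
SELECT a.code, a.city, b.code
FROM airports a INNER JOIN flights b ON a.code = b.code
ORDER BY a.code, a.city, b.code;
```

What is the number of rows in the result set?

INNER JOIN keeps only pairs where the ON condition holds.
Matching on a.code = b.code. A NULL in a compared column never satisfies the condition.
Matched pairs: 2.
Total: 2 rows.

2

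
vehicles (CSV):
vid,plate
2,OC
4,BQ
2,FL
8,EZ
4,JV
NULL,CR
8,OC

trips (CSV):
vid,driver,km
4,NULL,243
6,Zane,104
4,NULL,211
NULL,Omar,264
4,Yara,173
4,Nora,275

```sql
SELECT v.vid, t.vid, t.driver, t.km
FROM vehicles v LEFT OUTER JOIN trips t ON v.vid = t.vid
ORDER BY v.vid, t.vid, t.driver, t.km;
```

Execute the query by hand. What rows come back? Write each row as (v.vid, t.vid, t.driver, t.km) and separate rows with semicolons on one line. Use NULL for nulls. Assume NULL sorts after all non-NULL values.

(2, NULL, NULL, NULL); (2, NULL, NULL, NULL); (4, 4, Nora, 275); (4, 4, Nora, 275); (4, 4, Yara, 173); (4, 4, Yara, 173); (4, 4, NULL, 211); (4, 4, NULL, 211); (4, 4, NULL, 243); (4, 4, NULL, 243); (8, NULL, NULL, NULL); (8, NULL, NULL, NULL); (NULL, NULL, NULL, NULL)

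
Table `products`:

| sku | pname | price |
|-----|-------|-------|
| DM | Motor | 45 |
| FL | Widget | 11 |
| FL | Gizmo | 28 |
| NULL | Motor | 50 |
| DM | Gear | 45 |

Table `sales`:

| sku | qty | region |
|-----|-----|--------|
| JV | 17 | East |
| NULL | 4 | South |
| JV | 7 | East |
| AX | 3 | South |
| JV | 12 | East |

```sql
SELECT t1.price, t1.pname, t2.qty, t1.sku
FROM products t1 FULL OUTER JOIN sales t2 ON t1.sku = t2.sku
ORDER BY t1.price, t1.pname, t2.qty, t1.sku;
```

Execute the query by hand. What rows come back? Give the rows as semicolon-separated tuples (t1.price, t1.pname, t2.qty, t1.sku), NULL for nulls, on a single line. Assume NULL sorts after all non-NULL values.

(11, Widget, NULL, FL); (28, Gizmo, NULL, FL); (45, Gear, NULL, DM); (45, Motor, NULL, DM); (50, Motor, NULL, NULL); (NULL, NULL, 3, NULL); (NULL, NULL, 4, NULL); (NULL, NULL, 7, NULL); (NULL, NULL, 12, NULL); (NULL, NULL, 17, NULL)

FULL OUTER JOIN keeps every row from both sides; unmatched rows get NULL for the other side's columns.
Matching on t1.sku = t2.sku. A NULL in a compared column never satisfies the condition.
- sku=DM: no t2 row matches, row kept with t2 columns NULL.
- sku=FL: no t2 row matches, row kept with t2 columns NULL.
- sku=FL: no t2 row matches, row kept with t2 columns NULL.
- sku=NULL: no t2 row matches, row kept with t2 columns NULL.
- sku=DM: no t2 row matches, row kept with t2 columns NULL.
- plus 5 unmatched t2 row(s), each kept with NULL t1 columns.
After projecting and ordering:
t1.price | t1.pname | t2.qty | t1.sku
11 | Widget | NULL | FL
28 | Gizmo | NULL | FL
45 | Gear | NULL | DM
45 | Motor | NULL | DM
50 | Motor | NULL | NULL
NULL | NULL | 3 | NULL
NULL | NULL | 4 | NULL
NULL | NULL | 7 | NULL
NULL | NULL | 12 | NULL
NULL | NULL | 17 | NULL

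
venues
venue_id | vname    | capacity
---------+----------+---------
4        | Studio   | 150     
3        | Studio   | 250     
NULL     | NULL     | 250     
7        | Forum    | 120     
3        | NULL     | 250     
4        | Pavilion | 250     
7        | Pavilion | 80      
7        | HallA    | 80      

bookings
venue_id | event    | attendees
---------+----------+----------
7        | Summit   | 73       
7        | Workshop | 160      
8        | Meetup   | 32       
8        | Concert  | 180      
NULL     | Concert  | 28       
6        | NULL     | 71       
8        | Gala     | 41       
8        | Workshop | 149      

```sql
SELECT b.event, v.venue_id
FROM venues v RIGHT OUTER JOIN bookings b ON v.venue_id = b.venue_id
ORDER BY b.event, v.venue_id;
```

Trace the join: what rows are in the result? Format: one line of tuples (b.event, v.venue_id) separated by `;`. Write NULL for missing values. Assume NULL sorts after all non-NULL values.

RIGHT JOIN keeps every row from `bookings`; unmatched rows get NULL for `venues`'s columns.
Matching on v.venue_id = b.venue_id. A NULL in a compared column never satisfies the condition.
- v row (venue_id=4): no match.
- v row (venue_id=3): no match.
- v row (venue_id=NULL): no match.
- v row (venue_id=7): matches 2 b row(s) → 2 output row(s).
- v row (venue_id=3): no match.
- v row (venue_id=4): no match.
- v row (venue_id=7): matches 2 b row(s) → 2 output row(s).
- v row (venue_id=7): matches 2 b row(s) → 2 output row(s).
- 6 b row(s) had no v match → kept, v columns NULL.

(Concert, NULL); (Concert, NULL); (Gala, NULL); (Meetup, NULL); (Summit, 7); (Summit, 7); (Summit, 7); (Workshop, 7); (Workshop, 7); (Workshop, 7); (Workshop, NULL); (NULL, NULL)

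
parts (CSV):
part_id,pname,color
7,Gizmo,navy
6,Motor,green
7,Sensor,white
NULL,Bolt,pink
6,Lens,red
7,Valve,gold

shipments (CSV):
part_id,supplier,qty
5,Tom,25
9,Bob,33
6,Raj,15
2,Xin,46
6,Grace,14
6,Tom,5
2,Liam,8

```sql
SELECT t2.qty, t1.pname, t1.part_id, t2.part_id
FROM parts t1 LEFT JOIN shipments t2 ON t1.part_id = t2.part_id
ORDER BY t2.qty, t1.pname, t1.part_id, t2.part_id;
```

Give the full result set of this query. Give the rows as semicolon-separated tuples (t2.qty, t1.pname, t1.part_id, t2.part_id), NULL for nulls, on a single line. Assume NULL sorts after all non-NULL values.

LEFT JOIN keeps every row from `parts`; unmatched rows get NULL for `shipments`'s columns.
Matching on t1.part_id = t2.part_id. A NULL in a compared column never satisfies the condition.
- part_id=7: no t2 row matches, row kept with t2 columns NULL.
- part_id=6: 3 matching t2 row(s), so 3 row(s) emitted.
- part_id=7: no t2 row matches, row kept with t2 columns NULL.
- part_id=NULL: no t2 row matches, row kept with t2 columns NULL.
- part_id=6: 3 matching t2 row(s), so 3 row(s) emitted.
- part_id=7: no t2 row matches, row kept with t2 columns NULL.
After projecting and ordering:
t2.qty | t1.pname | t1.part_id | t2.part_id
5 | Lens | 6 | 6
5 | Motor | 6 | 6
14 | Lens | 6 | 6
14 | Motor | 6 | 6
15 | Lens | 6 | 6
15 | Motor | 6 | 6
NULL | Bolt | NULL | NULL
NULL | Gizmo | 7 | NULL
NULL | Sensor | 7 | NULL
NULL | Valve | 7 | NULL

(5, Lens, 6, 6); (5, Motor, 6, 6); (14, Lens, 6, 6); (14, Motor, 6, 6); (15, Lens, 6, 6); (15, Motor, 6, 6); (NULL, Bolt, NULL, NULL); (NULL, Gizmo, 7, NULL); (NULL, Sensor, 7, NULL); (NULL, Valve, 7, NULL)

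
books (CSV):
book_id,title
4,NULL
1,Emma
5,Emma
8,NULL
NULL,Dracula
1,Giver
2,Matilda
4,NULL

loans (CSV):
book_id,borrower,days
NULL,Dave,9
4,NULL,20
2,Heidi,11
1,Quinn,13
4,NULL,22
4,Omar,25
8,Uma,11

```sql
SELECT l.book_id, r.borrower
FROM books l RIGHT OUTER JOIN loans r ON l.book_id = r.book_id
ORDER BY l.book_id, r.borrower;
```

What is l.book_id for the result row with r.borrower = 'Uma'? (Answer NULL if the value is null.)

RIGHT JOIN keeps every row from `loans`; unmatched rows get NULL for `books`'s columns.
Matching on l.book_id = r.book_id. A NULL in a compared column never satisfies the condition.
Matched pairs: 10; unmatched r rows kept: 1.

8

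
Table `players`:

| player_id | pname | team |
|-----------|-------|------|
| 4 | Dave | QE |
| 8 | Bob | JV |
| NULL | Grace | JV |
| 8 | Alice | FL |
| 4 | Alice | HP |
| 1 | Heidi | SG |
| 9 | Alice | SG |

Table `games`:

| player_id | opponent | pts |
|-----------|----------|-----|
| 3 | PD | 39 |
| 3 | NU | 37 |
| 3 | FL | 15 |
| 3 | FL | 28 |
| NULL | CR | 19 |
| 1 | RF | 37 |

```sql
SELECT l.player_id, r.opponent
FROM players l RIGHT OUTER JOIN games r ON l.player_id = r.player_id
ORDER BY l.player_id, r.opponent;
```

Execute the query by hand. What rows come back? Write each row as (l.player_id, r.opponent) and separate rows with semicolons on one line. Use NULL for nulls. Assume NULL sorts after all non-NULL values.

(1, RF); (NULL, CR); (NULL, FL); (NULL, FL); (NULL, NU); (NULL, PD)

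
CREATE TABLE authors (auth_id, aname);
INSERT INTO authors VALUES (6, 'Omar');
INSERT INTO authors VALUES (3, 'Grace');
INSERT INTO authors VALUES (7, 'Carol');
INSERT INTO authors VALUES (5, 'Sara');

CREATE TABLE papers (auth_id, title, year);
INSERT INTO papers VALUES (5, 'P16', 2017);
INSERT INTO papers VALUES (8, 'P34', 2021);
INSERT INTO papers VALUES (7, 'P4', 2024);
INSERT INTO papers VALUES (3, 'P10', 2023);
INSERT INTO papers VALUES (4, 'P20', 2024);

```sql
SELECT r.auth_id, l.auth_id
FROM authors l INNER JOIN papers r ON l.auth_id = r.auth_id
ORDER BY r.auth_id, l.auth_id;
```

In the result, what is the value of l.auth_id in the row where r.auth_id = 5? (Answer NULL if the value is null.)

5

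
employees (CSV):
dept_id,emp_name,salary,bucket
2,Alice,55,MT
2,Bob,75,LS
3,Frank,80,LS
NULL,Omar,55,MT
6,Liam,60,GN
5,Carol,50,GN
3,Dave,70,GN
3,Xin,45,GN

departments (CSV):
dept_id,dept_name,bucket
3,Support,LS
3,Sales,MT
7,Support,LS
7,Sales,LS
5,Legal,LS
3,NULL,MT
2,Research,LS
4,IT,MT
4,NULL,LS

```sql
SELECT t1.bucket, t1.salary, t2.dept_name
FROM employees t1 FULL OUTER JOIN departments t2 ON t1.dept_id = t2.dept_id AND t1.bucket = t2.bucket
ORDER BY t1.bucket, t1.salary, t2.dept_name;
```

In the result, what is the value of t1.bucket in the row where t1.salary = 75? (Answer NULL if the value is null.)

FULL OUTER JOIN keeps every row from both sides; unmatched rows get NULL for the other side's columns.
Matching on t1.dept_id = t2.dept_id AND t1.bucket = t2.bucket. A NULL in a compared column never satisfies the condition.
- dept_id=2, bucket=MT: no t2 row matches, row kept with t2 columns NULL.
- dept_id=2, bucket=LS: 1 matching t2 row(s), so 1 row(s) emitted.
- dept_id=3, bucket=LS: 1 matching t2 row(s), so 1 row(s) emitted.
- dept_id=NULL, bucket=MT: no t2 row matches, row kept with t2 columns NULL.
- dept_id=6, bucket=GN: no t2 row matches, row kept with t2 columns NULL.
- dept_id=5, bucket=GN: no t2 row matches, row kept with t2 columns NULL.
- dept_id=3, bucket=GN: no t2 row matches, row kept with t2 columns NULL.
- dept_id=3, bucket=GN: no t2 row matches, row kept with t2 columns NULL.
- 7 t2 row(s) had no t1 match → kept, t1 columns NULL.

LS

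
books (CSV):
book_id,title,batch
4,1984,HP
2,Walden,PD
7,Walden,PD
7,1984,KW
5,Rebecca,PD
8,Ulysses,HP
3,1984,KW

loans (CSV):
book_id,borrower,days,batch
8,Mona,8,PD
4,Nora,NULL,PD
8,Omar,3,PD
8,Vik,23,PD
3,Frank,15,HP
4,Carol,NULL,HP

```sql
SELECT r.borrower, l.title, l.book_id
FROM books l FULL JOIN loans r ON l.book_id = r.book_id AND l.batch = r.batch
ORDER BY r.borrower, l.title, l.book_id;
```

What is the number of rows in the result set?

FULL OUTER JOIN keeps every row from both sides; unmatched rows get NULL for the other side's columns.
Matching on l.book_id = r.book_id AND l.batch = r.batch.
- l row (book_id=4, batch=HP): matches 1 r row(s) → 1 output row(s).
- l row (book_id=2, batch=PD): no match → kept, r columns NULL.
- l row (book_id=7, batch=PD): no match → kept, r columns NULL.
- l row (book_id=7, batch=KW): no match → kept, r columns NULL.
- l row (book_id=5, batch=PD): no match → kept, r columns NULL.
- l row (book_id=8, batch=HP): no match → kept, r columns NULL.
- l row (book_id=3, batch=KW): no match → kept, r columns NULL.
- 5 row(s) from r found no l partner → padded with NULL.
Total: 1 matched + 11 padded = 12 rows.

12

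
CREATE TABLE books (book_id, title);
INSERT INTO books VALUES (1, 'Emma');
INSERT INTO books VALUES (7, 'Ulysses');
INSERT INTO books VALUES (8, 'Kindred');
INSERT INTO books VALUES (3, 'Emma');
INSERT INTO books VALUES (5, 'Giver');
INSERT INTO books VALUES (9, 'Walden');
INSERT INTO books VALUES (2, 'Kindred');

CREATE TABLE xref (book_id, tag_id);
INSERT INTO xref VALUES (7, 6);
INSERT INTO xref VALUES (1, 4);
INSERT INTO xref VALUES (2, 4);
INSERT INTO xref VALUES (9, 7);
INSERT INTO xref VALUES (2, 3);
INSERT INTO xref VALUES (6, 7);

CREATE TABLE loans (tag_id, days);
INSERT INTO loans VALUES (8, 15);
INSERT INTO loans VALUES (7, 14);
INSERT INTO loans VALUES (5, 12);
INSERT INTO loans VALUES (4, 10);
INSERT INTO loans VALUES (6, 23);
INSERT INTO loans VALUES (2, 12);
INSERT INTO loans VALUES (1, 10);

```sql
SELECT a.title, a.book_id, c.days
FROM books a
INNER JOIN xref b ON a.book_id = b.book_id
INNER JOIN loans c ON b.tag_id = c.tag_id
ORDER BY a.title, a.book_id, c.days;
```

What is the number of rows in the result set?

Evaluate left to right. First `books a INNER JOIN xref b` on book_id: 5 row(s).
Then INNER JOIN `loans c` on tag_id: keep only rows whose b.tag_id appears in c.
Result: 4 row(s).

4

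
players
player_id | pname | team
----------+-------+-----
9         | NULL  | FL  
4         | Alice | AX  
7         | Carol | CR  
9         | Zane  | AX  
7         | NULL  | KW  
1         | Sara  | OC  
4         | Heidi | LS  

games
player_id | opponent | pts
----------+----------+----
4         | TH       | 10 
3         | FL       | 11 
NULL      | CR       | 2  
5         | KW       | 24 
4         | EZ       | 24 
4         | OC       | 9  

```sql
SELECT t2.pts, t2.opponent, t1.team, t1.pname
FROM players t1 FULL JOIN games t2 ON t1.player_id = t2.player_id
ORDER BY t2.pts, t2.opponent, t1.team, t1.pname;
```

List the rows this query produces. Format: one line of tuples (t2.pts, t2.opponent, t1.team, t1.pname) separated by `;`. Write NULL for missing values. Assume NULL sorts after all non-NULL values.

FULL OUTER JOIN keeps every row from both sides; unmatched rows get NULL for the other side's columns.
Matching on t1.player_id = t2.player_id. A NULL in a compared column never satisfies the condition.
Matched pairs: 6; unmatched t1 rows kept: 5; unmatched t2 rows kept: 3.

(2, CR, NULL, NULL); (9, OC, AX, Alice); (9, OC, LS, Heidi); (10, TH, AX, Alice); (10, TH, LS, Heidi); (11, FL, NULL, NULL); (24, EZ, AX, Alice); (24, EZ, LS, Heidi); (24, KW, NULL, NULL); (NULL, NULL, AX, Zane); (NULL, NULL, CR, Carol); (NULL, NULL, FL, NULL); (NULL, NULL, KW, NULL); (NULL, NULL, OC, Sara)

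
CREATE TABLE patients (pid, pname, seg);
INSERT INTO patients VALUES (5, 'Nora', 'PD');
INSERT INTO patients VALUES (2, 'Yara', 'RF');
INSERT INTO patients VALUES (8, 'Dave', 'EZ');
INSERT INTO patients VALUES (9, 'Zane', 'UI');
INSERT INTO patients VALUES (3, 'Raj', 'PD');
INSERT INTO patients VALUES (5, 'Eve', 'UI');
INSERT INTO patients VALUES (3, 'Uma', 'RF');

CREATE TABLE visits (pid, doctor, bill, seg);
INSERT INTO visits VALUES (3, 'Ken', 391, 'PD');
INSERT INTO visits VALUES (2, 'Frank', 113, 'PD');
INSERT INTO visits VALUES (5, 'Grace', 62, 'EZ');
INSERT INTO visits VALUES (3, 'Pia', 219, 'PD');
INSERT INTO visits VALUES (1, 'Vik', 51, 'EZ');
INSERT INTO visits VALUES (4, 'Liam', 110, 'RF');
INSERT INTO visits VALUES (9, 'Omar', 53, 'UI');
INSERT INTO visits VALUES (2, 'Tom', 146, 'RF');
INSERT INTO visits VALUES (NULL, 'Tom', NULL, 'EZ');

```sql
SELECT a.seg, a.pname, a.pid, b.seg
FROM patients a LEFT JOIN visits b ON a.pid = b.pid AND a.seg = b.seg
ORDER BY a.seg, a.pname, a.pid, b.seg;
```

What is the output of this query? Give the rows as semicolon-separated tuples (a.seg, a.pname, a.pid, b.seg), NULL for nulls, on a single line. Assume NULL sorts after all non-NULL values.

LEFT JOIN keeps every row from `patients`; unmatched rows get NULL for `visits`'s columns.
Matching on a.pid = b.pid AND a.seg = b.seg. A NULL in a compared column never satisfies the condition.
- a (pid=5, seg=PD) has no partner → padded with NULL.
- a (pid=2, seg=RF) pairs with 1 row(s) of b.
- a (pid=8, seg=EZ) has no partner → padded with NULL.
- a (pid=9, seg=UI) pairs with 1 row(s) of b.
- a (pid=3, seg=PD) pairs with 2 row(s) of b.
- a (pid=5, seg=UI) has no partner → padded with NULL.
- a (pid=3, seg=RF) has no partner → padded with NULL.
After projecting and ordering:
a.seg | a.pname | a.pid | b.seg
EZ | Dave | 8 | NULL
PD | Nora | 5 | NULL
PD | Raj | 3 | PD
PD | Raj | 3 | PD
RF | Uma | 3 | NULL
RF | Yara | 2 | RF
UI | Eve | 5 | NULL
UI | Zane | 9 | UI

(EZ, Dave, 8, NULL); (PD, Nora, 5, NULL); (PD, Raj, 3, PD); (PD, Raj, 3, PD); (RF, Uma, 3, NULL); (RF, Yara, 2, RF); (UI, Eve, 5, NULL); (UI, Zane, 9, UI)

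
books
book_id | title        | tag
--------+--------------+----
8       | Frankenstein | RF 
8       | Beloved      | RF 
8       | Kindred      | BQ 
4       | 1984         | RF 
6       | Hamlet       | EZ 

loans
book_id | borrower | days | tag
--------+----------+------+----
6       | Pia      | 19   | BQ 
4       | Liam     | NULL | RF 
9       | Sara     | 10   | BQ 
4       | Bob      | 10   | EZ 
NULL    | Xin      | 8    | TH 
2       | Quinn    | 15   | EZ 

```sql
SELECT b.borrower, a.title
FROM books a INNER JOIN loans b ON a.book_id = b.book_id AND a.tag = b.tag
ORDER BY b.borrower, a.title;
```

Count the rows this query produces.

INNER JOIN keeps only pairs where the ON condition holds.
Matching on a.book_id = b.book_id AND a.tag = b.tag. A NULL in a compared column never satisfies the condition.
Matched pairs: 1.
Total: 1 rows.

1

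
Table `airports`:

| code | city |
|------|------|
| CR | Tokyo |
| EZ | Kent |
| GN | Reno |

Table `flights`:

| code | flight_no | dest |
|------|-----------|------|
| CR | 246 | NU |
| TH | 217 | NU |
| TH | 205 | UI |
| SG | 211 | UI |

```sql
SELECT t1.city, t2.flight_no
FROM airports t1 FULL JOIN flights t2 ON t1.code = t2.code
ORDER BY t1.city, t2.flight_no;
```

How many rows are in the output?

6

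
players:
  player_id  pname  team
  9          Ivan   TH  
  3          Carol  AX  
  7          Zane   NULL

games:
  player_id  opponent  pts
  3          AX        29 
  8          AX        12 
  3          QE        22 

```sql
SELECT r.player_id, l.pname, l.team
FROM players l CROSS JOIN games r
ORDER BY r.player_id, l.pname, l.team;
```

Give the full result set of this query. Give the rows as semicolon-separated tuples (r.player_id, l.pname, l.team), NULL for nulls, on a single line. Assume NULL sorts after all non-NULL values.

(3, Carol, AX); (3, Carol, AX); (3, Ivan, TH); (3, Ivan, TH); (3, Zane, NULL); (3, Zane, NULL); (8, Carol, AX); (8, Ivan, TH); (8, Zane, NULL)

CROSS JOIN pairs every row of `players` with every row of `games`: 3 × 3 = 9 rows.
After projecting and ordering:
r.player_id | l.pname | l.team
3 | Carol | AX
3 | Carol | AX
3 | Ivan | TH
3 | Ivan | TH
3 | Zane | NULL
3 | Zane | NULL
8 | Carol | AX
8 | Ivan | TH
8 | Zane | NULL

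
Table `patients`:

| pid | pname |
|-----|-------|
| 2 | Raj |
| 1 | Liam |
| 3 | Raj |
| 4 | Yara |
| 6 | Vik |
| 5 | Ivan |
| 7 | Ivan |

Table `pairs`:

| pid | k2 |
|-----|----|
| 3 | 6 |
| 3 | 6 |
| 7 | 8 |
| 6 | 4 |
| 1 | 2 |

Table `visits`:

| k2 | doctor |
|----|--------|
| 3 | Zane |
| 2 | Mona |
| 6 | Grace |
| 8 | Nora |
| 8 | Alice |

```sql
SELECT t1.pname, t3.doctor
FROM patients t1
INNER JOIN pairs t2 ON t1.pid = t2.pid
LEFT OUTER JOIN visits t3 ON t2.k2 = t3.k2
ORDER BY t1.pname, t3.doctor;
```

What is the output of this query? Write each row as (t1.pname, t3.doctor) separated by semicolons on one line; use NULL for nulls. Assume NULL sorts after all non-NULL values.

(Ivan, Alice); (Ivan, Nora); (Liam, Mona); (Raj, Grace); (Raj, Grace); (Vik, NULL)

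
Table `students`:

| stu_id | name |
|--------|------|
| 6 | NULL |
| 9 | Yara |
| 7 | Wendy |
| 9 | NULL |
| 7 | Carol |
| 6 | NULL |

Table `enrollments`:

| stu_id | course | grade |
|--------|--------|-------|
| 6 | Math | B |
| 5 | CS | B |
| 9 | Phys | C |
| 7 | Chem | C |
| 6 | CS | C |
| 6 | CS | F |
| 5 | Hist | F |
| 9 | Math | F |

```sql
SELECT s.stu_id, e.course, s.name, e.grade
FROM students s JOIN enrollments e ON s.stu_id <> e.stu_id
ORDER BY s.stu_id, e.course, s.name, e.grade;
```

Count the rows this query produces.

INNER JOIN keeps only pairs where the ON condition holds.
Matching on s.stu_id <> e.stu_id.
- stu_id=6: 5 matching e row(s), so 5 row(s) emitted.
- stu_id=9: 6 matching e row(s), so 6 row(s) emitted.
- stu_id=7: 7 matching e row(s), so 7 row(s) emitted.
- stu_id=9: 6 matching e row(s), so 6 row(s) emitted.
- stu_id=7: 7 matching e row(s), so 7 row(s) emitted.
- stu_id=6: 5 matching e row(s), so 5 row(s) emitted.
Total: 36 rows.

36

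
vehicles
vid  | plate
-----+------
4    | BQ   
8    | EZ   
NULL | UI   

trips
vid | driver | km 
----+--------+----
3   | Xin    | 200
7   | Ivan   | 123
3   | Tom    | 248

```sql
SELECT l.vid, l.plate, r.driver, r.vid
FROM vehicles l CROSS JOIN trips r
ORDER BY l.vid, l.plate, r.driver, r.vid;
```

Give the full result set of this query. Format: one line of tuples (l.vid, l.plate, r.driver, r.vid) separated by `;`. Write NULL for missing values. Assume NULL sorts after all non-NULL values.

(4, BQ, Ivan, 7); (4, BQ, Tom, 3); (4, BQ, Xin, 3); (8, EZ, Ivan, 7); (8, EZ, Tom, 3); (8, EZ, Xin, 3); (NULL, UI, Ivan, 7); (NULL, UI, Tom, 3); (NULL, UI, Xin, 3)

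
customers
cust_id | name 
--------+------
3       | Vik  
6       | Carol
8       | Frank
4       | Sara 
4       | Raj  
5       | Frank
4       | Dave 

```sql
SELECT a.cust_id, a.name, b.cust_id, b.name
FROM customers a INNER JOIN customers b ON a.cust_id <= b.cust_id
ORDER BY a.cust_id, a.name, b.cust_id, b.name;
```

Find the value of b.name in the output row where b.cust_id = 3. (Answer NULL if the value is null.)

Vik

INNER JOIN keeps only pairs where the ON condition holds.
Matching on a.cust_id <= b.cust_id.
Matched pairs: 31.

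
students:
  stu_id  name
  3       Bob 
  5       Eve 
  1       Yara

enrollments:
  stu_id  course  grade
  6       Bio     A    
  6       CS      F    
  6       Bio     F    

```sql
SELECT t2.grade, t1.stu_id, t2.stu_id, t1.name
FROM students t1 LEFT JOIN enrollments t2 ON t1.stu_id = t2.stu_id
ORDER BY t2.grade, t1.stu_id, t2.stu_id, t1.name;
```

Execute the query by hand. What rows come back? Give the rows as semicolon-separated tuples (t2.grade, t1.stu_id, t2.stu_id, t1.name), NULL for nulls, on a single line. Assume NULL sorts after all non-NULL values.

(NULL, 1, NULL, Yara); (NULL, 3, NULL, Bob); (NULL, 5, NULL, Eve)

LEFT JOIN keeps every row from `students`; unmatched rows get NULL for `enrollments`'s columns.
Matching on t1.stu_id = t2.stu_id.
- stu_id=3: no t2 row matches, row kept with t2 columns NULL.
- stu_id=5: no t2 row matches, row kept with t2 columns NULL.
- stu_id=1: no t2 row matches, row kept with t2 columns NULL.
After projecting and ordering:
t2.grade | t1.stu_id | t2.stu_id | t1.name
NULL | 1 | NULL | Yara
NULL | 3 | NULL | Bob
NULL | 5 | NULL | Eve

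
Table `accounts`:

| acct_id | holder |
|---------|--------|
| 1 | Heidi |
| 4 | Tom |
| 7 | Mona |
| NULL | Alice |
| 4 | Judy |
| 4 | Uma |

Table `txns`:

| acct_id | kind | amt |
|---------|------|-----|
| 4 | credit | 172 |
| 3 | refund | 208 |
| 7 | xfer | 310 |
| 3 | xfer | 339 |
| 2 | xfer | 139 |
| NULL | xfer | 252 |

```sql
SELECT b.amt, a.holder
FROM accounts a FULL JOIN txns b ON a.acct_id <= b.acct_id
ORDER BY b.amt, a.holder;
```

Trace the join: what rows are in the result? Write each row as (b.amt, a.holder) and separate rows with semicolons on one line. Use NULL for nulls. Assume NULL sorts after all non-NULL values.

(139, Heidi); (172, Heidi); (172, Judy); (172, Tom); (172, Uma); (208, Heidi); (252, NULL); (310, Heidi); (310, Judy); (310, Mona); (310, Tom); (310, Uma); (339, Heidi); (NULL, Alice)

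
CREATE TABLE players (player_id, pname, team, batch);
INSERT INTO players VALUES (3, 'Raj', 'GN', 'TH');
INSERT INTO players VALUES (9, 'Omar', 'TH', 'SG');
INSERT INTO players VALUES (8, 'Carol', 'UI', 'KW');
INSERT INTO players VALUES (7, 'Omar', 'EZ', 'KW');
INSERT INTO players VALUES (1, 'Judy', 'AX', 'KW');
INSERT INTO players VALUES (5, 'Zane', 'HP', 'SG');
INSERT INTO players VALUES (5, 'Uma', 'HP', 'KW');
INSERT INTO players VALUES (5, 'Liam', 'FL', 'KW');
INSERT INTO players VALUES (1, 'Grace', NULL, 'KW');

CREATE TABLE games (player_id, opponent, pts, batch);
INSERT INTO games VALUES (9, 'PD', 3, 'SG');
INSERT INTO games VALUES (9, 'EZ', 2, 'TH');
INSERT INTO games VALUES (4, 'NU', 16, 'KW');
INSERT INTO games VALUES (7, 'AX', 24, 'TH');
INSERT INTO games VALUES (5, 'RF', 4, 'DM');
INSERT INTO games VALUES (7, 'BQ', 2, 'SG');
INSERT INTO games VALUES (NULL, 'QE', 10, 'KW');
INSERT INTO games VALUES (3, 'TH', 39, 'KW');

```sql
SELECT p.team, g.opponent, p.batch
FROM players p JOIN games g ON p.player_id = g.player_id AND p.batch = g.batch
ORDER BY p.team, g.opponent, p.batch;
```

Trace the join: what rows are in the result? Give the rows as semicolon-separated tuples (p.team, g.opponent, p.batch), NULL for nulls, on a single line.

INNER JOIN keeps only pairs where the ON condition holds.
Matching on p.player_id = g.player_id AND p.batch = g.batch. A NULL in a compared column never satisfies the condition.
- p (player_id=3, batch=TH) has no partner → excluded.
- p (player_id=9, batch=SG) pairs with 1 row(s) of g.
- p (player_id=8, batch=KW) has no partner → excluded.
- p (player_id=7, batch=KW) has no partner → excluded.
- p (player_id=1, batch=KW) has no partner → excluded.
- p (player_id=5, batch=SG) has no partner → excluded.
- p (player_id=5, batch=KW) has no partner → excluded.
- p (player_id=5, batch=KW) has no partner → excluded.
- p (player_id=1, batch=KW) has no partner → excluded.
After projecting and ordering:
p.team | g.opponent | p.batch
TH | PD | SG

(TH, PD, SG)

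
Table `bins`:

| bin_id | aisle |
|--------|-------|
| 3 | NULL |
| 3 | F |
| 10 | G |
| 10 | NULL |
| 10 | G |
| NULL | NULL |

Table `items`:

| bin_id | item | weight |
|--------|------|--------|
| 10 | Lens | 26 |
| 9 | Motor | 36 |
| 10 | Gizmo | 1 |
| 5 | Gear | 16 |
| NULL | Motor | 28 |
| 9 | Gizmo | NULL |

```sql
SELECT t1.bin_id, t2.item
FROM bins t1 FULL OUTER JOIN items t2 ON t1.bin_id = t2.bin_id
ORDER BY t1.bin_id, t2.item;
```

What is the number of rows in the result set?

13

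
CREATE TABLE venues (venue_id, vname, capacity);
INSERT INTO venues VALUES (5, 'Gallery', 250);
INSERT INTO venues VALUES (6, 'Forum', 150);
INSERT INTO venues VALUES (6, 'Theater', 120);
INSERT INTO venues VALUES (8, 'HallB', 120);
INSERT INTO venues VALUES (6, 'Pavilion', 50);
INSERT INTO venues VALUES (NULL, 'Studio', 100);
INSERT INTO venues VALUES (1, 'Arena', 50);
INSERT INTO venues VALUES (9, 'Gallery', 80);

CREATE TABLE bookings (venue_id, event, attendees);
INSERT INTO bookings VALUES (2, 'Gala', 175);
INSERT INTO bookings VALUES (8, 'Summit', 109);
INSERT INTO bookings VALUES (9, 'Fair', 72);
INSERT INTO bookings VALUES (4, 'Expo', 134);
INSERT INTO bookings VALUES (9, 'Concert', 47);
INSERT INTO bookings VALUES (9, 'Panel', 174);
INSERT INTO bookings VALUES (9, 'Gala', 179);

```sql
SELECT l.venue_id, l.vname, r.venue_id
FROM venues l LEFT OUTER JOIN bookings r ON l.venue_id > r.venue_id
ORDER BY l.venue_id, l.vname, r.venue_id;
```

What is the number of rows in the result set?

LEFT JOIN keeps every row from `venues`; unmatched rows get NULL for `bookings`'s columns.
Matching on l.venue_id > r.venue_id. A NULL in a compared column never satisfies the condition.
- venue_id=5: 2 matching r row(s), so 2 row(s) emitted.
- venue_id=6: 2 matching r row(s), so 2 row(s) emitted.
- venue_id=6: 2 matching r row(s), so 2 row(s) emitted.
- venue_id=8: 2 matching r row(s), so 2 row(s) emitted.
- venue_id=6: 2 matching r row(s), so 2 row(s) emitted.
- venue_id=NULL: no r row matches, row kept with r columns NULL.
- venue_id=1: no r row matches, row kept with r columns NULL.
- venue_id=9: 3 matching r row(s), so 3 row(s) emitted.
Total: 13 matched + 2 padded = 15 rows.

15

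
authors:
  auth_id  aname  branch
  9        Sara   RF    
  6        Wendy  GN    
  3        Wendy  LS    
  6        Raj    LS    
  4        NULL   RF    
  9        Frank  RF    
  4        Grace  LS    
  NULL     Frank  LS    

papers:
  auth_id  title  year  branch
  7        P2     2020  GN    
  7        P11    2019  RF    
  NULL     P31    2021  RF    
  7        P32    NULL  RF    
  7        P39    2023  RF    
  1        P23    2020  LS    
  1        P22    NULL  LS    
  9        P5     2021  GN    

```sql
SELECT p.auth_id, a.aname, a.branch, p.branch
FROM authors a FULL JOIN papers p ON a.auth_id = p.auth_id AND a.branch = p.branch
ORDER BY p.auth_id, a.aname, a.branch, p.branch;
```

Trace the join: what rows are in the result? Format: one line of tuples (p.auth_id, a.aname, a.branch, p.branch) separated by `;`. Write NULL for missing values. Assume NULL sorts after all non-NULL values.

(1, NULL, NULL, LS); (1, NULL, NULL, LS); (7, NULL, NULL, GN); (7, NULL, NULL, RF); (7, NULL, NULL, RF); (7, NULL, NULL, RF); (9, NULL, NULL, GN); (NULL, Frank, LS, NULL); (NULL, Frank, RF, NULL); (NULL, Grace, LS, NULL); (NULL, Raj, LS, NULL); (NULL, Sara, RF, NULL); (NULL, Wendy, GN, NULL); (NULL, Wendy, LS, NULL); (NULL, NULL, RF, NULL); (NULL, NULL, NULL, RF)

FULL OUTER JOIN keeps every row from both sides; unmatched rows get NULL for the other side's columns.
Matching on a.auth_id = p.auth_id AND a.branch = p.branch. A NULL in a compared column never satisfies the condition.
- a row (auth_id=9, branch=RF): no match → kept, p columns NULL.
- a row (auth_id=6, branch=GN): no match → kept, p columns NULL.
- a row (auth_id=3, branch=LS): no match → kept, p columns NULL.
- a row (auth_id=6, branch=LS): no match → kept, p columns NULL.
- a row (auth_id=4, branch=RF): no match → kept, p columns NULL.
- a row (auth_id=9, branch=RF): no match → kept, p columns NULL.
- a row (auth_id=4, branch=LS): no match → kept, p columns NULL.
- a row (auth_id=NULL, branch=LS): no match → kept, p columns NULL.
- 8 p row(s) had no a match → kept, a columns NULL.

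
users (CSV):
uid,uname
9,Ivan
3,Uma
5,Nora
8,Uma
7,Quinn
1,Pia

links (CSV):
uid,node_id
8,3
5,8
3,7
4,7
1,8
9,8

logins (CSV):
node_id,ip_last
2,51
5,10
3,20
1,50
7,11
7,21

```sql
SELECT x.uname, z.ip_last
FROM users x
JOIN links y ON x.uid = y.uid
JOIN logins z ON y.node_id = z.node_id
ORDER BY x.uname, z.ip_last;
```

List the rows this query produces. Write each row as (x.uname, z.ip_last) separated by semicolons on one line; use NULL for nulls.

Step 1 — x INNER JOIN y on uid → 5 row(s).
Then INNER JOIN `logins z` on node_id: keep only rows whose y.node_id appears in z.

(Uma, 11); (Uma, 20); (Uma, 21)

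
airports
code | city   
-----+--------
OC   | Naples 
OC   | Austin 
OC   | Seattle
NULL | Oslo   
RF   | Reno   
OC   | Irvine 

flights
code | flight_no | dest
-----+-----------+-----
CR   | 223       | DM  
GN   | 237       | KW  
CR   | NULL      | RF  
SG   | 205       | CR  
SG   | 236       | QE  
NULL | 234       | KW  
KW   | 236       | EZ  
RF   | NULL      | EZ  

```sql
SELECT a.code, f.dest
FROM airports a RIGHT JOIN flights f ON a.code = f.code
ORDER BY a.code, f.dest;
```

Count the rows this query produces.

8

RIGHT JOIN keeps every row from `flights`; unmatched rows get NULL for `airports`'s columns.
Matching on a.code = f.code. A NULL in a compared column never satisfies the condition.
- code=OC: no matching f row.
- code=OC: no matching f row.
- code=OC: no matching f row.
- code=NULL: no matching f row.
- code=RF: 1 matching f row(s), so 1 row(s) emitted.
- code=OC: no matching f row.
- plus 7 unmatched f row(s), each kept with NULL a columns.
Total: 1 matched + 7 padded = 8 rows.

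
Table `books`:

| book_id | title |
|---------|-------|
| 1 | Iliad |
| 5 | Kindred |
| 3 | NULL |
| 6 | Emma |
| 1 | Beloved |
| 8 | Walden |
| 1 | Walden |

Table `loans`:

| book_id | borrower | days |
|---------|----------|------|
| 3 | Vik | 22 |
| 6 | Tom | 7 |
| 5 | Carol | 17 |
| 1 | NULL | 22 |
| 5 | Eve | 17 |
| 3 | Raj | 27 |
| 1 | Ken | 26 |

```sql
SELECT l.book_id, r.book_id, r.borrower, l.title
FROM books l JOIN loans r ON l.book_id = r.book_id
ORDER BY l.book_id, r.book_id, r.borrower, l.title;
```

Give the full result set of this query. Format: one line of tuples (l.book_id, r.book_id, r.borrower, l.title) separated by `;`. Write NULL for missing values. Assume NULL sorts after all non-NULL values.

INNER JOIN keeps only pairs where the ON condition holds.
Matching on l.book_id = r.book_id.
Matched pairs: 11.

(1, 1, Ken, Beloved); (1, 1, Ken, Iliad); (1, 1, Ken, Walden); (1, 1, NULL, Beloved); (1, 1, NULL, Iliad); (1, 1, NULL, Walden); (3, 3, Raj, NULL); (3, 3, Vik, NULL); (5, 5, Carol, Kindred); (5, 5, Eve, Kindred); (6, 6, Tom, Emma)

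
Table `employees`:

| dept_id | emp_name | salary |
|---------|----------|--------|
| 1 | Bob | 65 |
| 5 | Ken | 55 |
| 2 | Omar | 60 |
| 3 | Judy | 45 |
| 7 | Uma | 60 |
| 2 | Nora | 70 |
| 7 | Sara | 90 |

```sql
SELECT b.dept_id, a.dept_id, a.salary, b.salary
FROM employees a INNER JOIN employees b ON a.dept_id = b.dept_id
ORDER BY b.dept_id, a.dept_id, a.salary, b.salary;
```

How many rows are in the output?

INNER JOIN keeps only pairs where the ON condition holds.
Matching on a.dept_id = b.dept_id.
Matched pairs: 11.
Total: 11 rows.

11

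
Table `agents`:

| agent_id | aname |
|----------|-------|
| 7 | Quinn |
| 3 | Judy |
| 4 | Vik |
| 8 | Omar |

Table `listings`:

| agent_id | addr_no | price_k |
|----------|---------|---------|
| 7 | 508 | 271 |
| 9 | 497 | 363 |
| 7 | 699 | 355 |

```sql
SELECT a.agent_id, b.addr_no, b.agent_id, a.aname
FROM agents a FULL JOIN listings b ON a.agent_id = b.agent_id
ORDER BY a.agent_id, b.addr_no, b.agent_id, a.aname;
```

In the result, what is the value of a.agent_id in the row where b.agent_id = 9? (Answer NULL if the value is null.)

NULL

FULL OUTER JOIN keeps every row from both sides; unmatched rows get NULL for the other side's columns.
Matching on a.agent_id = b.agent_id.
Matched pairs: 2; unmatched a rows kept: 3; unmatched b rows kept: 1.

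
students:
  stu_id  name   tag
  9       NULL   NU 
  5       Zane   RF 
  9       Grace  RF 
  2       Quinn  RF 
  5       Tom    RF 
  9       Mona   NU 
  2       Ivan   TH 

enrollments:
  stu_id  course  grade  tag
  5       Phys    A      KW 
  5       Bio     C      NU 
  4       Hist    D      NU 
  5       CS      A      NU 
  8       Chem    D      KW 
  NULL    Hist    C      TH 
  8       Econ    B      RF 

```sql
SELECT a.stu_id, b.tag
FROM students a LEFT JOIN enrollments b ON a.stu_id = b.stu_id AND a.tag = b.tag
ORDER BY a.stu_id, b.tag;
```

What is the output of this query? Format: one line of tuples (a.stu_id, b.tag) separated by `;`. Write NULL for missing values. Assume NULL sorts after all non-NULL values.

(2, NULL); (2, NULL); (5, NULL); (5, NULL); (9, NULL); (9, NULL); (9, NULL)

LEFT JOIN keeps every row from `students`; unmatched rows get NULL for `enrollments`'s columns.
Matching on a.stu_id = b.stu_id AND a.tag = b.tag. A NULL in a compared column never satisfies the condition.
- a[0] stu_id=9, tag=NU → no match; kept with NULLs on the b side.
- a[1] stu_id=5, tag=RF → no match; kept with NULLs on the b side.
- a[2] stu_id=9, tag=RF → no match; kept with NULLs on the b side.
- a[3] stu_id=2, tag=RF → no match; kept with NULLs on the b side.
- a[4] stu_id=5, tag=RF → no match; kept with NULLs on the b side.
- a[5] stu_id=9, tag=NU → no match; kept with NULLs on the b side.
- a[6] stu_id=2, tag=TH → no match; kept with NULLs on the b side.
After projecting and ordering:
a.stu_id | b.tag
2 | NULL
2 | NULL
5 | NULL
5 | NULL
9 | NULL
9 | NULL
9 | NULL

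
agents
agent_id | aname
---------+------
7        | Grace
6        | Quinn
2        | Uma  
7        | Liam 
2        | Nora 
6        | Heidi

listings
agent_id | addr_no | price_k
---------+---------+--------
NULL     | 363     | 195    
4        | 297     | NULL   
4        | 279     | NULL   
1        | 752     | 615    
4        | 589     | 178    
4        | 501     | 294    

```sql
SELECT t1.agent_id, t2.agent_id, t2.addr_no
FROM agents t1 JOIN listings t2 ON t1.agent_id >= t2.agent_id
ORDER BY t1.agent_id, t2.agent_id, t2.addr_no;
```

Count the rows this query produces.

22

INNER JOIN keeps only pairs where the ON condition holds.
Matching on t1.agent_id >= t2.agent_id. A NULL in a compared column never satisfies the condition.
Matched pairs: 22.
Total: 22 rows.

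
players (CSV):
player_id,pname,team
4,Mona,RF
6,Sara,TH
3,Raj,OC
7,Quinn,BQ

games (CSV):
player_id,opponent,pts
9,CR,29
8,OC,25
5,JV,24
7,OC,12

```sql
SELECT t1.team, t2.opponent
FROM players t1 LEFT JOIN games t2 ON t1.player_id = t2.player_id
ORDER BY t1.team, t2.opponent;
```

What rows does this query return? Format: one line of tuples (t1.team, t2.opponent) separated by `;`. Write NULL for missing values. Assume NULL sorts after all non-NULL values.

(BQ, OC); (OC, NULL); (RF, NULL); (TH, NULL)

LEFT JOIN keeps every row from `players`; unmatched rows get NULL for `games`'s columns.
Matching on t1.player_id = t2.player_id.
- t1 (player_id=4) has no partner → padded with NULL.
- t1 (player_id=6) has no partner → padded with NULL.
- t1 (player_id=3) has no partner → padded with NULL.
- t1 (player_id=7) pairs with 1 row(s) of t2.
After projecting and ordering:
t1.team | t2.opponent
BQ | OC
OC | NULL
RF | NULL
TH | NULL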